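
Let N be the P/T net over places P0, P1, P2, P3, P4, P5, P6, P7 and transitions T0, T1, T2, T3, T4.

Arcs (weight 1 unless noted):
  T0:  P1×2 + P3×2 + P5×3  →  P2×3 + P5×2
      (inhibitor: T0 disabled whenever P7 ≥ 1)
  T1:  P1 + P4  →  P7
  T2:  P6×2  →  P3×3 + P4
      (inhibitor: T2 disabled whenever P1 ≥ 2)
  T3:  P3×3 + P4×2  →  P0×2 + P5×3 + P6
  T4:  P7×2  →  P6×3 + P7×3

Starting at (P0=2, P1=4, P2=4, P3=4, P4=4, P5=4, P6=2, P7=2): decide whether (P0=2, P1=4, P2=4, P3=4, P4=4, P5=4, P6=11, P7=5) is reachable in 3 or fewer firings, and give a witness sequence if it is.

step 1: fire T4:  (P0=2, P1=4, P2=4, P3=4, P4=4, P5=4, P6=2, P7=2) → (P0=2, P1=4, P2=4, P3=4, P4=4, P5=4, P6=5, P7=3)
step 2: fire T4:  (P0=2, P1=4, P2=4, P3=4, P4=4, P5=4, P6=5, P7=3) → (P0=2, P1=4, P2=4, P3=4, P4=4, P5=4, P6=8, P7=4)
step 3: fire T4:  (P0=2, P1=4, P2=4, P3=4, P4=4, P5=4, P6=8, P7=4) → (P0=2, P1=4, P2=4, P3=4, P4=4, P5=4, P6=11, P7=5)

YES — reachable via ⟨T4, T4, T4⟩ (3 firings)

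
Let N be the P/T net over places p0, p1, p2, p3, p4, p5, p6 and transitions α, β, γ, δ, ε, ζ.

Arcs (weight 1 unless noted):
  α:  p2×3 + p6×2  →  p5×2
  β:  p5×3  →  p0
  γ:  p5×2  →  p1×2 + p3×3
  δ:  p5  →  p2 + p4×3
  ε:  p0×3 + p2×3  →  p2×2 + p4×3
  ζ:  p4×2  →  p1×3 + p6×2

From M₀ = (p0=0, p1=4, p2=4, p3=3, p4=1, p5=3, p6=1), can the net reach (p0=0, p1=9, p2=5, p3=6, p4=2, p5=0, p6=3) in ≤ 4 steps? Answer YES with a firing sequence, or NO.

step 1: fire γ:  (p0=0, p1=4, p2=4, p3=3, p4=1, p5=3, p6=1) → (p0=0, p1=6, p2=4, p3=6, p4=1, p5=1, p6=1)
step 2: fire δ:  (p0=0, p1=6, p2=4, p3=6, p4=1, p5=1, p6=1) → (p0=0, p1=6, p2=5, p3=6, p4=4, p5=0, p6=1)
step 3: fire ζ:  (p0=0, p1=6, p2=5, p3=6, p4=4, p5=0, p6=1) → (p0=0, p1=9, p2=5, p3=6, p4=2, p5=0, p6=3)

YES — reachable via ⟨γ, δ, ζ⟩ (3 firings)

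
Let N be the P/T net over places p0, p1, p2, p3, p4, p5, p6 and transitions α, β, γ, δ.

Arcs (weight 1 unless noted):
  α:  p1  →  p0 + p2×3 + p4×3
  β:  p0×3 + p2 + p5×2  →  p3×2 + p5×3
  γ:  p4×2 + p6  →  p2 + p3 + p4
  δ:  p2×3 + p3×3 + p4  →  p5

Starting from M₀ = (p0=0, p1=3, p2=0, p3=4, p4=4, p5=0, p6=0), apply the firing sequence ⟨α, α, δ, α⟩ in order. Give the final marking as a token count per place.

step 1: fire α:  (p0=0, p1=3, p2=0, p3=4, p4=4, p5=0, p6=0) → (p0=1, p1=2, p2=3, p3=4, p4=7, p5=0, p6=0)
step 2: fire α:  (p0=1, p1=2, p2=3, p3=4, p4=7, p5=0, p6=0) → (p0=2, p1=1, p2=6, p3=4, p4=10, p5=0, p6=0)
step 3: fire δ:  (p0=2, p1=1, p2=6, p3=4, p4=10, p5=0, p6=0) → (p0=2, p1=1, p2=3, p3=1, p4=9, p5=1, p6=0)
step 4: fire α:  (p0=2, p1=1, p2=3, p3=1, p4=9, p5=1, p6=0) → (p0=3, p1=0, p2=6, p3=1, p4=12, p5=1, p6=0)

(p0=3, p1=0, p2=6, p3=1, p4=12, p5=1, p6=0)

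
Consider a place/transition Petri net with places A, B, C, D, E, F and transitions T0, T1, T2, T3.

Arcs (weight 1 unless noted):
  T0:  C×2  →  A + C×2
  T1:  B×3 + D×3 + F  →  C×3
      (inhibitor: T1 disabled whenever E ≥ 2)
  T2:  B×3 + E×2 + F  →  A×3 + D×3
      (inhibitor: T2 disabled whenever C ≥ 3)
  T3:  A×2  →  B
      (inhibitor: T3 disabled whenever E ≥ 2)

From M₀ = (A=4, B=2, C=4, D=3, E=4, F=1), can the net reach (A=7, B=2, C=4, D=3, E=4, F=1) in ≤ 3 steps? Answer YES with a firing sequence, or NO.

YES — reachable via ⟨T0, T0, T0⟩ (3 firings)

step 1: fire T0:  (A=4, B=2, C=4, D=3, E=4, F=1) → (A=5, B=2, C=4, D=3, E=4, F=1)
step 2: fire T0:  (A=5, B=2, C=4, D=3, E=4, F=1) → (A=6, B=2, C=4, D=3, E=4, F=1)
step 3: fire T0:  (A=6, B=2, C=4, D=3, E=4, F=1) → (A=7, B=2, C=4, D=3, E=4, F=1)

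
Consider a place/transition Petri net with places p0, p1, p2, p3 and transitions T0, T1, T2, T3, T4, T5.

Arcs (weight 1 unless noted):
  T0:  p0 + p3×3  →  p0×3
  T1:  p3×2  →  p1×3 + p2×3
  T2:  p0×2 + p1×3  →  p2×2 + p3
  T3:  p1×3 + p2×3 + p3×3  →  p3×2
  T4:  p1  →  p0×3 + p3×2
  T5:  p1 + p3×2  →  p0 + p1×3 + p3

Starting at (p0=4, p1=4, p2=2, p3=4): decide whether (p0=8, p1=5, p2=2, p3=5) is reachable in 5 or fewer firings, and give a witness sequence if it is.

step 1: fire T4:  (p0=4, p1=4, p2=2, p3=4) → (p0=7, p1=3, p2=2, p3=6)
step 2: fire T5:  (p0=7, p1=3, p2=2, p3=6) → (p0=8, p1=5, p2=2, p3=5)

YES — reachable via ⟨T4, T5⟩ (2 firings)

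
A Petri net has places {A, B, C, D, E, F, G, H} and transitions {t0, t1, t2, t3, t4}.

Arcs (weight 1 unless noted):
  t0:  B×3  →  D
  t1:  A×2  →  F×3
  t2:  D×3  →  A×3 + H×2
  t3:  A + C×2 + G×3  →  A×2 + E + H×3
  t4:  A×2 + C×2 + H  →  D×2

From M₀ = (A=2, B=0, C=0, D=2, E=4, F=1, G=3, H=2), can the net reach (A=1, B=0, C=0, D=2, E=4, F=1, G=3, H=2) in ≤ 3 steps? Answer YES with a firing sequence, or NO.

depth 0: 1 marking
depth 1: 2 markings reached so far
depth 2: 2 markings reached so far
(frontier empty at depth 2; search complete)
target is not among the 2 markings reachable within 3 steps

NO — not reachable within 3 firings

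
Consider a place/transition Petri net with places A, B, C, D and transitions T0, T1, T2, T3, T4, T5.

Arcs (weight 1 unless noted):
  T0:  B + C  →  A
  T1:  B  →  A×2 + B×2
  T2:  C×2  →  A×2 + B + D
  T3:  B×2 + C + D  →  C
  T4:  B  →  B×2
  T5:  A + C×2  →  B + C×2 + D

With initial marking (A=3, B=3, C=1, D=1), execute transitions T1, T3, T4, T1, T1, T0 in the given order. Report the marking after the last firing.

(A=10, B=4, C=0, D=0)

step 1: fire T1:  (A=3, B=3, C=1, D=1) → (A=5, B=4, C=1, D=1)
step 2: fire T3:  (A=5, B=4, C=1, D=1) → (A=5, B=2, C=1, D=0)
step 3: fire T4:  (A=5, B=2, C=1, D=0) → (A=5, B=3, C=1, D=0)
step 4: fire T1:  (A=5, B=3, C=1, D=0) → (A=7, B=4, C=1, D=0)
step 5: fire T1:  (A=7, B=4, C=1, D=0) → (A=9, B=5, C=1, D=0)
step 6: fire T0:  (A=9, B=5, C=1, D=0) → (A=10, B=4, C=0, D=0)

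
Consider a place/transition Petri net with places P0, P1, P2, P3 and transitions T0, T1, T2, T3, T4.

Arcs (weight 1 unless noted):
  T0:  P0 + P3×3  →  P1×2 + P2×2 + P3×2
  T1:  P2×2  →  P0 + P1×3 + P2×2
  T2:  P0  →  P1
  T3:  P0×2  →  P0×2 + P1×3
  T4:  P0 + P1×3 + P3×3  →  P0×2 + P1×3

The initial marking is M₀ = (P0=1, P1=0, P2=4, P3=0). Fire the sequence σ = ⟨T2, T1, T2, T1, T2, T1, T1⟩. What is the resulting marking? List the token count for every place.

(P0=2, P1=15, P2=4, P3=0)

step 1: fire T2:  (P0=1, P1=0, P2=4, P3=0) → (P0=0, P1=1, P2=4, P3=0)
step 2: fire T1:  (P0=0, P1=1, P2=4, P3=0) → (P0=1, P1=4, P2=4, P3=0)
step 3: fire T2:  (P0=1, P1=4, P2=4, P3=0) → (P0=0, P1=5, P2=4, P3=0)
step 4: fire T1:  (P0=0, P1=5, P2=4, P3=0) → (P0=1, P1=8, P2=4, P3=0)
step 5: fire T2:  (P0=1, P1=8, P2=4, P3=0) → (P0=0, P1=9, P2=4, P3=0)
step 6: fire T1:  (P0=0, P1=9, P2=4, P3=0) → (P0=1, P1=12, P2=4, P3=0)
step 7: fire T1:  (P0=1, P1=12, P2=4, P3=0) → (P0=2, P1=15, P2=4, P3=0)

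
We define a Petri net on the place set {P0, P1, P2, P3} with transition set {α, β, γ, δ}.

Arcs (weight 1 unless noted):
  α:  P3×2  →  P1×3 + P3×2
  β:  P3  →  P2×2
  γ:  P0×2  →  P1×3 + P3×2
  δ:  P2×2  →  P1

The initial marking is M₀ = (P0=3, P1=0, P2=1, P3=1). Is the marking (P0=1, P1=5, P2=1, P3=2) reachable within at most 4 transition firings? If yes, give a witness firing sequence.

depth 0: 1 marking
depth 1: 3 markings reached so far
depth 2: 6 markings reached so far
depth 3: 10 markings reached so far
depth 4: 16 markings reached so far
target is not among the 16 markings reachable within 4 steps

NO — not reachable within 4 firings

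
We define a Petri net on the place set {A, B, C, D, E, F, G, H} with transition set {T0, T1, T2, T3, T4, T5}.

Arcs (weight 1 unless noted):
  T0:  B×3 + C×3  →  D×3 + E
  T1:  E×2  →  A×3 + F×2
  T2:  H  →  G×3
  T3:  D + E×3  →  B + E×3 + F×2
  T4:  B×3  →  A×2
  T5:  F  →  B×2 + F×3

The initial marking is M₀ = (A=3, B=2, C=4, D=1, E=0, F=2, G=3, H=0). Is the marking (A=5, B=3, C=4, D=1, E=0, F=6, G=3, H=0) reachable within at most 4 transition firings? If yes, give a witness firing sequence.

YES — reachable via ⟨T5, T4, T5⟩ (3 firings)

step 1: fire T5:  (A=3, B=2, C=4, D=1, E=0, F=2, G=3, H=0) → (A=3, B=4, C=4, D=1, E=0, F=4, G=3, H=0)
step 2: fire T4:  (A=3, B=4, C=4, D=1, E=0, F=4, G=3, H=0) → (A=5, B=1, C=4, D=1, E=0, F=4, G=3, H=0)
step 3: fire T5:  (A=5, B=1, C=4, D=1, E=0, F=4, G=3, H=0) → (A=5, B=3, C=4, D=1, E=0, F=6, G=3, H=0)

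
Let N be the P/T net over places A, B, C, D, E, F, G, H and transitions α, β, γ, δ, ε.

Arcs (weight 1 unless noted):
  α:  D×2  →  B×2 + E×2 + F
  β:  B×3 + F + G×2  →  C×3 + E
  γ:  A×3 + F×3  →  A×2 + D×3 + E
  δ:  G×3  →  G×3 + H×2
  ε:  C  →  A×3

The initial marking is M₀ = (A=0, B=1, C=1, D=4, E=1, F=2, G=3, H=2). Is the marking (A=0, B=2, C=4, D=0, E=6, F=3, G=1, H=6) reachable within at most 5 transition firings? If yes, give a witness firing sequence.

step 1: fire α:  (A=0, B=1, C=1, D=4, E=1, F=2, G=3, H=2) → (A=0, B=3, C=1, D=2, E=3, F=3, G=3, H=2)
step 2: fire α:  (A=0, B=3, C=1, D=2, E=3, F=3, G=3, H=2) → (A=0, B=5, C=1, D=0, E=5, F=4, G=3, H=2)
step 3: fire δ:  (A=0, B=5, C=1, D=0, E=5, F=4, G=3, H=2) → (A=0, B=5, C=1, D=0, E=5, F=4, G=3, H=4)
step 4: fire δ:  (A=0, B=5, C=1, D=0, E=5, F=4, G=3, H=4) → (A=0, B=5, C=1, D=0, E=5, F=4, G=3, H=6)
step 5: fire β:  (A=0, B=5, C=1, D=0, E=5, F=4, G=3, H=6) → (A=0, B=2, C=4, D=0, E=6, F=3, G=1, H=6)

YES — reachable via ⟨α, α, δ, δ, β⟩ (5 firings)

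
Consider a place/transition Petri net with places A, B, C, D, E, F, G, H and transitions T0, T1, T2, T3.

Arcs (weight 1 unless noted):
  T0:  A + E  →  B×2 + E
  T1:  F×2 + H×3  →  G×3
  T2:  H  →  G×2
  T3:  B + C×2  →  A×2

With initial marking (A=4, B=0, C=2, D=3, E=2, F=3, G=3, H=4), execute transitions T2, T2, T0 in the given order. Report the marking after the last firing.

step 1: fire T2:  (A=4, B=0, C=2, D=3, E=2, F=3, G=3, H=4) → (A=4, B=0, C=2, D=3, E=2, F=3, G=5, H=3)
step 2: fire T2:  (A=4, B=0, C=2, D=3, E=2, F=3, G=5, H=3) → (A=4, B=0, C=2, D=3, E=2, F=3, G=7, H=2)
step 3: fire T0:  (A=4, B=0, C=2, D=3, E=2, F=3, G=7, H=2) → (A=3, B=2, C=2, D=3, E=2, F=3, G=7, H=2)

(A=3, B=2, C=2, D=3, E=2, F=3, G=7, H=2)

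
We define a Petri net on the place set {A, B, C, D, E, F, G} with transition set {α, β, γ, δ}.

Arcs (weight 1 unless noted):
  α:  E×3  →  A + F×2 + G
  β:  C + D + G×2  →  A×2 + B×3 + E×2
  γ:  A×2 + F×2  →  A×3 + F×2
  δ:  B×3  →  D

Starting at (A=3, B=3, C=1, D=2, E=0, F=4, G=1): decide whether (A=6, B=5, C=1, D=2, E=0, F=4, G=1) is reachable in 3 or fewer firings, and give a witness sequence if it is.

NO — not reachable within 3 firings

depth 0: 1 marking
depth 1: 3 markings reached so far
depth 2: 5 markings reached so far
depth 3: 7 markings reached so far
target is not among the 7 markings reachable within 3 steps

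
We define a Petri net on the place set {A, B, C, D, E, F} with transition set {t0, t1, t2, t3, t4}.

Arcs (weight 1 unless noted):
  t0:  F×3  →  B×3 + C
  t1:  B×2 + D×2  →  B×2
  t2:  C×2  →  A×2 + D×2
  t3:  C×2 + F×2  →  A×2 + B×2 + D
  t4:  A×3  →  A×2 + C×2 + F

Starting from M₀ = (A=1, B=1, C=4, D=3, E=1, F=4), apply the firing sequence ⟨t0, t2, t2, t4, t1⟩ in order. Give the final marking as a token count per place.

(A=4, B=4, C=3, D=5, E=1, F=2)

step 1: fire t0:  (A=1, B=1, C=4, D=3, E=1, F=4) → (A=1, B=4, C=5, D=3, E=1, F=1)
step 2: fire t2:  (A=1, B=4, C=5, D=3, E=1, F=1) → (A=3, B=4, C=3, D=5, E=1, F=1)
step 3: fire t2:  (A=3, B=4, C=3, D=5, E=1, F=1) → (A=5, B=4, C=1, D=7, E=1, F=1)
step 4: fire t4:  (A=5, B=4, C=1, D=7, E=1, F=1) → (A=4, B=4, C=3, D=7, E=1, F=2)
step 5: fire t1:  (A=4, B=4, C=3, D=7, E=1, F=2) → (A=4, B=4, C=3, D=5, E=1, F=2)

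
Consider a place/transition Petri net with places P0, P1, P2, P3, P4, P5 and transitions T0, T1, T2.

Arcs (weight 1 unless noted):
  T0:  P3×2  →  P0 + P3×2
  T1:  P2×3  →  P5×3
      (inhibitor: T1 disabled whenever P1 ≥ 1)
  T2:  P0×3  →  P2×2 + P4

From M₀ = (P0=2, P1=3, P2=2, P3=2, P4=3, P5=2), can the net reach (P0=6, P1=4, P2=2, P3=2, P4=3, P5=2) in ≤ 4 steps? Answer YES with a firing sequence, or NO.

NO — not reachable within 4 firings

depth 0: 1 marking
depth 1: 2 markings reached so far
depth 2: 4 markings reached so far
depth 3: 6 markings reached so far
depth 4: 8 markings reached so far
target is not among the 8 markings reachable within 4 steps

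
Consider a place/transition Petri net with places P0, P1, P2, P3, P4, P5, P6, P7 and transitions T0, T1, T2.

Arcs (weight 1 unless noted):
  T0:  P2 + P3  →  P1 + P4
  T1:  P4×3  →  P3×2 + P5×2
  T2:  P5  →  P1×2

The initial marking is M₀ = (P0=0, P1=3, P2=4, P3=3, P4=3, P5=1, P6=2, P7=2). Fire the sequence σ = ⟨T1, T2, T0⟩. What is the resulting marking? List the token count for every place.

(P0=0, P1=6, P2=3, P3=4, P4=1, P5=2, P6=2, P7=2)

step 1: fire T1:  (P0=0, P1=3, P2=4, P3=3, P4=3, P5=1, P6=2, P7=2) → (P0=0, P1=3, P2=4, P3=5, P4=0, P5=3, P6=2, P7=2)
step 2: fire T2:  (P0=0, P1=3, P2=4, P3=5, P4=0, P5=3, P6=2, P7=2) → (P0=0, P1=5, P2=4, P3=5, P4=0, P5=2, P6=2, P7=2)
step 3: fire T0:  (P0=0, P1=5, P2=4, P3=5, P4=0, P5=2, P6=2, P7=2) → (P0=0, P1=6, P2=3, P3=4, P4=1, P5=2, P6=2, P7=2)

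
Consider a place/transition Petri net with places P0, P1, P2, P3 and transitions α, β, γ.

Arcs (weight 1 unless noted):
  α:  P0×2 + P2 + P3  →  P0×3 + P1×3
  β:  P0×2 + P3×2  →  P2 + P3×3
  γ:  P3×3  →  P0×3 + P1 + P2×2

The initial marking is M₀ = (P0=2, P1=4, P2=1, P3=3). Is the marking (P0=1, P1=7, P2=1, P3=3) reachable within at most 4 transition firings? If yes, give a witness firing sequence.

YES — reachable via ⟨α, β⟩ (2 firings)

step 1: fire α:  (P0=2, P1=4, P2=1, P3=3) → (P0=3, P1=7, P2=0, P3=2)
step 2: fire β:  (P0=3, P1=7, P2=0, P3=2) → (P0=1, P1=7, P2=1, P3=3)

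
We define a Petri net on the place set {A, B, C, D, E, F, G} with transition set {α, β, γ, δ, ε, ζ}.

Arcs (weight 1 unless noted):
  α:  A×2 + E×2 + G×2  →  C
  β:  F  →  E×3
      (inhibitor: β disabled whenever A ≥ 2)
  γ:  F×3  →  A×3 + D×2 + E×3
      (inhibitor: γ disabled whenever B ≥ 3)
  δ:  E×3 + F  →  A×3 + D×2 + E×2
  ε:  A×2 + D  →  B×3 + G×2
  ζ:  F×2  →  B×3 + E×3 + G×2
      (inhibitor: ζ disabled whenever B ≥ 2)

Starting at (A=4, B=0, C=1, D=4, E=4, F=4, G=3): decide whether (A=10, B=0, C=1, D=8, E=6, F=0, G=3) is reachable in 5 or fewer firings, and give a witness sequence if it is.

YES — reachable via ⟨γ, δ⟩ (2 firings)

step 1: fire γ:  (A=4, B=0, C=1, D=4, E=4, F=4, G=3) → (A=7, B=0, C=1, D=6, E=7, F=1, G=3)
step 2: fire δ:  (A=7, B=0, C=1, D=6, E=7, F=1, G=3) → (A=10, B=0, C=1, D=8, E=6, F=0, G=3)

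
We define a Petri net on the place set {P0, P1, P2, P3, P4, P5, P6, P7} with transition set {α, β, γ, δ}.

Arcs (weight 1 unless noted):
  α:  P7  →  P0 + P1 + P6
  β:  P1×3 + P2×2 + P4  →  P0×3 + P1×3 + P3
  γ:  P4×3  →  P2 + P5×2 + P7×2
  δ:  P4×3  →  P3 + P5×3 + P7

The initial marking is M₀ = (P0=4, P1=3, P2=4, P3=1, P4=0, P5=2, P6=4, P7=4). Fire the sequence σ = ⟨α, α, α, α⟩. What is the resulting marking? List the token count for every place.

(P0=8, P1=7, P2=4, P3=1, P4=0, P5=2, P6=8, P7=0)

step 1: fire α:  (P0=4, P1=3, P2=4, P3=1, P4=0, P5=2, P6=4, P7=4) → (P0=5, P1=4, P2=4, P3=1, P4=0, P5=2, P6=5, P7=3)
step 2: fire α:  (P0=5, P1=4, P2=4, P3=1, P4=0, P5=2, P6=5, P7=3) → (P0=6, P1=5, P2=4, P3=1, P4=0, P5=2, P6=6, P7=2)
step 3: fire α:  (P0=6, P1=5, P2=4, P3=1, P4=0, P5=2, P6=6, P7=2) → (P0=7, P1=6, P2=4, P3=1, P4=0, P5=2, P6=7, P7=1)
step 4: fire α:  (P0=7, P1=6, P2=4, P3=1, P4=0, P5=2, P6=7, P7=1) → (P0=8, P1=7, P2=4, P3=1, P4=0, P5=2, P6=8, P7=0)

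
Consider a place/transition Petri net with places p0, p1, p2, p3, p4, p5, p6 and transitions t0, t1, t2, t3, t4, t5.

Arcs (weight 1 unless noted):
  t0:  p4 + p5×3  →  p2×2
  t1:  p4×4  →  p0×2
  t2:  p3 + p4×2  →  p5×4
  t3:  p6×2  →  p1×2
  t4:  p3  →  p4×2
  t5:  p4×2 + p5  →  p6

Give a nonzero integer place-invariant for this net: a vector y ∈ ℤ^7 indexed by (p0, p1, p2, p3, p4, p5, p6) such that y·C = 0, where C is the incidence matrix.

Incidence matrix C (rows=places, cols=transitions):
       t0   t1   t2   t3   t4   t5
   p0   0    2    0    0    0    0
   p1   0    0    0    2    0    0
   p2   2    0    0    0    0    0
   p3   0    0   -1    0   -1    0
   p4  -1   -4   -2    0    2   -2
   p5  -3    0    4    0    0   -1
   p6   0    0    0   -2    0    1

Candidate y = [2, 3, 2, 2, 1, 1, 3]; check y·C column-wise:
  col t0: 2·0 + 3·0 + 2·2 + 2·0 + 1·-1 + 1·-3 + 3·0 = 0
  col t1: 2·2 + 3·0 + 2·0 + 2·0 + 1·-4 + 1·0 + 3·0 = 0
  col t2: 2·0 + 3·0 + 2·0 + 2·-1 + 1·-2 + 1·4 + 3·0 = 0
  col t3: 2·0 + 3·2 + 2·0 + 2·0 + 1·0 + 1·0 + 3·-2 = 0
  col t4: 2·0 + 3·0 + 2·0 + 2·-1 + 1·2 + 1·0 + 3·0 = 0
  col t5: 2·0 + 3·0 + 2·0 + 2·0 + 1·-2 + 1·-1 + 3·1 = 0

y = (p0:2, p1:3, p2:2, p3:2, p4:1, p5:1, p6:3)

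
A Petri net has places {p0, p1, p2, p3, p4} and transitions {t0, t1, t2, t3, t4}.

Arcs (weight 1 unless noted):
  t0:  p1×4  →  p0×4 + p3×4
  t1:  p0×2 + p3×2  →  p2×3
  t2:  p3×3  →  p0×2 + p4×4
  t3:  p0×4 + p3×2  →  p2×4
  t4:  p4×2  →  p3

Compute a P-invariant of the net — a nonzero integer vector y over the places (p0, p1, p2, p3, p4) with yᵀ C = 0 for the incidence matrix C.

y = (p0:1, p1:3, p2:2, p3:2, p4:1)

Incidence matrix C (rows=places, cols=transitions):
       t0   t1   t2   t3   t4
   p0   4   -2    2   -4    0
   p1  -4    0    0    0    0
   p2   0    3    0    4    0
   p3   4   -2   -3   -2    1
   p4   0    0    4    0   -2

Candidate y = [1, 3, 2, 2, 1]; check y·C column-wise:
  col t0: 1·4 + 3·-4 + 2·0 + 2·4 + 1·0 = 0
  col t1: 1·-2 + 3·0 + 2·3 + 2·-2 + 1·0 = 0
  col t2: 1·2 + 3·0 + 2·0 + 2·-3 + 1·4 = 0
  col t3: 1·-4 + 3·0 + 2·4 + 2·-2 + 1·0 = 0
  col t4: 1·0 + 3·0 + 2·0 + 2·1 + 1·-2 = 0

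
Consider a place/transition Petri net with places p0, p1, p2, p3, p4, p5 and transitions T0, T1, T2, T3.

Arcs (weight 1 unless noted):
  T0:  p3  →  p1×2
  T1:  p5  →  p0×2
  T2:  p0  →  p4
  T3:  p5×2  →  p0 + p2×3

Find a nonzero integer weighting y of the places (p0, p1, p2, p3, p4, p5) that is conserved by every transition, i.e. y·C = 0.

y = (p0:0, p1:1, p2:0, p3:2, p4:0, p5:0)

Incidence matrix C (rows=places, cols=transitions):
       T0   T1   T2   T3
   p0   0    2   -1    1
   p1   2    0    0    0
   p2   0    0    0    3
   p3  -1    0    0    0
   p4   0    0    1    0
   p5   0   -1    0   -2

Candidate y = [0, 1, 0, 2, 0, 0]; check y·C column-wise:
  col T0: 1·2 + 2·-1 = 0
  col T1: 0·2 + 1·0 + 2·0 + 0·-1 = 0
  col T2: 0·-1 + 1·0 + 2·0 + 0·1 = 0
  col T3: 0·1 + 1·0 + 0·3 + 2·0 + 0·-2 = 0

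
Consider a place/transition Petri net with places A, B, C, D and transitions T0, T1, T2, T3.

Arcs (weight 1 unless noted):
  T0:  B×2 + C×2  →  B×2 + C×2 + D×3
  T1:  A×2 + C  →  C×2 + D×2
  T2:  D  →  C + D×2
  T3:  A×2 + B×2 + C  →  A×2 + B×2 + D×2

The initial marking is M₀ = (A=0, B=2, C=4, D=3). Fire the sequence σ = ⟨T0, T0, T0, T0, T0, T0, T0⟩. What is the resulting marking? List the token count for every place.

(A=0, B=2, C=4, D=24)

step 1: fire T0:  (A=0, B=2, C=4, D=3) → (A=0, B=2, C=4, D=6)
step 2: fire T0:  (A=0, B=2, C=4, D=6) → (A=0, B=2, C=4, D=9)
step 3: fire T0:  (A=0, B=2, C=4, D=9) → (A=0, B=2, C=4, D=12)
step 4: fire T0:  (A=0, B=2, C=4, D=12) → (A=0, B=2, C=4, D=15)
step 5: fire T0:  (A=0, B=2, C=4, D=15) → (A=0, B=2, C=4, D=18)
step 6: fire T0:  (A=0, B=2, C=4, D=18) → (A=0, B=2, C=4, D=21)
step 7: fire T0:  (A=0, B=2, C=4, D=21) → (A=0, B=2, C=4, D=24)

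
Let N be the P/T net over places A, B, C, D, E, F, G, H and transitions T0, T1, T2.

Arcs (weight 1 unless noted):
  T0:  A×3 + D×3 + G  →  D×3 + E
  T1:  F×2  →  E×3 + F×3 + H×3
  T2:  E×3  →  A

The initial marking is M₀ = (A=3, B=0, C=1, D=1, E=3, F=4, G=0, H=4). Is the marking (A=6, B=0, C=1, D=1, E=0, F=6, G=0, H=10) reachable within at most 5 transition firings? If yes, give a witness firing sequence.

YES — reachable via ⟨T1, T1, T2, T2, T2⟩ (5 firings)

step 1: fire T1:  (A=3, B=0, C=1, D=1, E=3, F=4, G=0, H=4) → (A=3, B=0, C=1, D=1, E=6, F=5, G=0, H=7)
step 2: fire T1:  (A=3, B=0, C=1, D=1, E=6, F=5, G=0, H=7) → (A=3, B=0, C=1, D=1, E=9, F=6, G=0, H=10)
step 3: fire T2:  (A=3, B=0, C=1, D=1, E=9, F=6, G=0, H=10) → (A=4, B=0, C=1, D=1, E=6, F=6, G=0, H=10)
step 4: fire T2:  (A=4, B=0, C=1, D=1, E=6, F=6, G=0, H=10) → (A=5, B=0, C=1, D=1, E=3, F=6, G=0, H=10)
step 5: fire T2:  (A=5, B=0, C=1, D=1, E=3, F=6, G=0, H=10) → (A=6, B=0, C=1, D=1, E=0, F=6, G=0, H=10)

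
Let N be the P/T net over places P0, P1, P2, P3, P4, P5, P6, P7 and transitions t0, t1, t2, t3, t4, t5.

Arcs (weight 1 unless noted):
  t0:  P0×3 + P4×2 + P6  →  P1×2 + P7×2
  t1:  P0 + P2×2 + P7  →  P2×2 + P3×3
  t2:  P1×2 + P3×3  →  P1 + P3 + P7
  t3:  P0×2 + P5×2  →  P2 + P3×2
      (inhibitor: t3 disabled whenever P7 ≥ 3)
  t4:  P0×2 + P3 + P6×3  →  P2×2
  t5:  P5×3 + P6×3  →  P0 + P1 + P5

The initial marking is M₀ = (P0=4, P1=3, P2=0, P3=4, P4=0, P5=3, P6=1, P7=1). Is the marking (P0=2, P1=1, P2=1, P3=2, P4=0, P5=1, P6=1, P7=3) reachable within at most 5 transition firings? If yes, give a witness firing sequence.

step 1: fire t2:  (P0=4, P1=3, P2=0, P3=4, P4=0, P5=3, P6=1, P7=1) → (P0=4, P1=2, P2=0, P3=2, P4=0, P5=3, P6=1, P7=2)
step 2: fire t3:  (P0=4, P1=2, P2=0, P3=2, P4=0, P5=3, P6=1, P7=2) → (P0=2, P1=2, P2=1, P3=4, P4=0, P5=1, P6=1, P7=2)
step 3: fire t2:  (P0=2, P1=2, P2=1, P3=4, P4=0, P5=1, P6=1, P7=2) → (P0=2, P1=1, P2=1, P3=2, P4=0, P5=1, P6=1, P7=3)

YES — reachable via ⟨t2, t3, t2⟩ (3 firings)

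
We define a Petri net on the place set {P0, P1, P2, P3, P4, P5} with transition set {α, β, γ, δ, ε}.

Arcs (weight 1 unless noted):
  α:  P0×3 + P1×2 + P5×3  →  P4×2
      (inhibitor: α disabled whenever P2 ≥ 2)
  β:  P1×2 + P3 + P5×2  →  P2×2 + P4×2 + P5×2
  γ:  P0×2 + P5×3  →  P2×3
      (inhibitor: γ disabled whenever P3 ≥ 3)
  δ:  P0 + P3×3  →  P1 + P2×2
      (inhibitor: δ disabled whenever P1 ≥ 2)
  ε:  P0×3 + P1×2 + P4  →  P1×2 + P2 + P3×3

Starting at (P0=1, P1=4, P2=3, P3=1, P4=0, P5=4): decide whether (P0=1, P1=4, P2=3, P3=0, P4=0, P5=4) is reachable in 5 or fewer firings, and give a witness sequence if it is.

NO — not reachable within 5 firings

depth 0: 1 marking
depth 1: 2 markings reached so far
depth 2: 2 markings reached so far
(frontier empty at depth 2; search complete)
target is not among the 2 markings reachable within 5 steps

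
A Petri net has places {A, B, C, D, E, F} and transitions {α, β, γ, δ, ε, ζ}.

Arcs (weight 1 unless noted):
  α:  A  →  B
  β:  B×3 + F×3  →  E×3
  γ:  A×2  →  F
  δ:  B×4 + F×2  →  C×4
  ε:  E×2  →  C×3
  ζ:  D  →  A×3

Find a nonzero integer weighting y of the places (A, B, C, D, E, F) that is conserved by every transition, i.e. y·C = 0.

Incidence matrix C (rows=places, cols=transitions):
        α    β    γ    δ    ε    ζ
    A  -1    0   -2    0    0    3
    B   1   -3    0   -4    0    0
    C   0    0    0    4    3    0
    D   0    0    0    0    0   -1
    E   0    3    0    0   -2    0
    F   0   -3    1   -2    0    0

Candidate y = [1, 1, 2, 3, 3, 2]; check y·C column-wise:
  col α: 1·-1 + 1·1 + 2·0 + 3·0 + 3·0 + 2·0 = 0
  col β: 1·0 + 1·-3 + 2·0 + 3·0 + 3·3 + 2·-3 = 0
  col γ: 1·-2 + 1·0 + 2·0 + 3·0 + 3·0 + 2·1 = 0
  col δ: 1·0 + 1·-4 + 2·4 + 3·0 + 3·0 + 2·-2 = 0
  col ε: 1·0 + 1·0 + 2·3 + 3·0 + 3·-2 + 2·0 = 0
  col ζ: 1·3 + 1·0 + 2·0 + 3·-1 + 3·0 + 2·0 = 0

y = (A:1, B:1, C:2, D:3, E:3, F:2)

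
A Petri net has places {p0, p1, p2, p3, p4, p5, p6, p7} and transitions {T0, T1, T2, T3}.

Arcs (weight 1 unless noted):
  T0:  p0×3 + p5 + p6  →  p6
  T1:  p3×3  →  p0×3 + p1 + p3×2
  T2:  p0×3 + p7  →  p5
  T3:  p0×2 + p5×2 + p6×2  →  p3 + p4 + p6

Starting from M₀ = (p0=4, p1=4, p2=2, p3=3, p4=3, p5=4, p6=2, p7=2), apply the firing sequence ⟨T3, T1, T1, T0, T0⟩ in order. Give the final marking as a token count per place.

step 1: fire T3:  (p0=4, p1=4, p2=2, p3=3, p4=3, p5=4, p6=2, p7=2) → (p0=2, p1=4, p2=2, p3=4, p4=4, p5=2, p6=1, p7=2)
step 2: fire T1:  (p0=2, p1=4, p2=2, p3=4, p4=4, p5=2, p6=1, p7=2) → (p0=5, p1=5, p2=2, p3=3, p4=4, p5=2, p6=1, p7=2)
step 3: fire T1:  (p0=5, p1=5, p2=2, p3=3, p4=4, p5=2, p6=1, p7=2) → (p0=8, p1=6, p2=2, p3=2, p4=4, p5=2, p6=1, p7=2)
step 4: fire T0:  (p0=8, p1=6, p2=2, p3=2, p4=4, p5=2, p6=1, p7=2) → (p0=5, p1=6, p2=2, p3=2, p4=4, p5=1, p6=1, p7=2)
step 5: fire T0:  (p0=5, p1=6, p2=2, p3=2, p4=4, p5=1, p6=1, p7=2) → (p0=2, p1=6, p2=2, p3=2, p4=4, p5=0, p6=1, p7=2)

(p0=2, p1=6, p2=2, p3=2, p4=4, p5=0, p6=1, p7=2)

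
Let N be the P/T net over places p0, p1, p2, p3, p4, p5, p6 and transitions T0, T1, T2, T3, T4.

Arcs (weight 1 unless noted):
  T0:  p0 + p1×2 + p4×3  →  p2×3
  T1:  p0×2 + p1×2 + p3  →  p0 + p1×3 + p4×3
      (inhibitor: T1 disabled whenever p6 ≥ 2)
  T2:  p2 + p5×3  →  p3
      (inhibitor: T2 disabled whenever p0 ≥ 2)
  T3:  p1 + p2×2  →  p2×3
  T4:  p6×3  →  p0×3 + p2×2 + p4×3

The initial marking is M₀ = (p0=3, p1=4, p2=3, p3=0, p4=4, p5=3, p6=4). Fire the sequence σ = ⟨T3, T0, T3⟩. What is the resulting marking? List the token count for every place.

step 1: fire T3:  (p0=3, p1=4, p2=3, p3=0, p4=4, p5=3, p6=4) → (p0=3, p1=3, p2=4, p3=0, p4=4, p5=3, p6=4)
step 2: fire T0:  (p0=3, p1=3, p2=4, p3=0, p4=4, p5=3, p6=4) → (p0=2, p1=1, p2=7, p3=0, p4=1, p5=3, p6=4)
step 3: fire T3:  (p0=2, p1=1, p2=7, p3=0, p4=1, p5=3, p6=4) → (p0=2, p1=0, p2=8, p3=0, p4=1, p5=3, p6=4)

(p0=2, p1=0, p2=8, p3=0, p4=1, p5=3, p6=4)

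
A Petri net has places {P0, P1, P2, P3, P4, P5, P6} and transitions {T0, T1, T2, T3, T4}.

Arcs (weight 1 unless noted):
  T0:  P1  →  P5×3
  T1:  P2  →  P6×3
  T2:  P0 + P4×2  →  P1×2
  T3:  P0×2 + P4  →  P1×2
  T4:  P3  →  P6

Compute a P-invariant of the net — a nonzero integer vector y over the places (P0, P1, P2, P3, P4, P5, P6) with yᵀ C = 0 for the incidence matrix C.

y = (P0:2, P1:3, P2:0, P3:0, P4:2, P5:1, P6:0)

Incidence matrix C (rows=places, cols=transitions):
       T0   T1   T2   T3   T4
   P0   0    0   -1   -2    0
   P1  -1    0    2    2    0
   P2   0   -1    0    0    0
   P3   0    0    0    0   -1
   P4   0    0   -2   -1    0
   P5   3    0    0    0    0
   P6   0    3    0    0    1

Candidate y = [2, 3, 0, 0, 2, 1, 0]; check y·C column-wise:
  col T0: 2·0 + 3·-1 + 2·0 + 1·3 = 0
  col T1: 2·0 + 3·0 + 0·-1 + 2·0 + 1·0 + 0·3 = 0
  col T2: 2·-1 + 3·2 + 2·-2 + 1·0 = 0
  col T3: 2·-2 + 3·2 + 2·-1 + 1·0 = 0
  col T4: 2·0 + 3·0 + 0·-1 + 2·0 + 1·0 + 0·1 = 0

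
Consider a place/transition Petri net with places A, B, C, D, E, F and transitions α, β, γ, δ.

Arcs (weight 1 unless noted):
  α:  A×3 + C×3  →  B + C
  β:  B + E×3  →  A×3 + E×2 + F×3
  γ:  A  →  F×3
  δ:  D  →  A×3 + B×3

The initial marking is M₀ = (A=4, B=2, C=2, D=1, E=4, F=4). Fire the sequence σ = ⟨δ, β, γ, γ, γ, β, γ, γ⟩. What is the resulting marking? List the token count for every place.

(A=8, B=3, C=2, D=0, E=2, F=25)

step 1: fire δ:  (A=4, B=2, C=2, D=1, E=4, F=4) → (A=7, B=5, C=2, D=0, E=4, F=4)
step 2: fire β:  (A=7, B=5, C=2, D=0, E=4, F=4) → (A=10, B=4, C=2, D=0, E=3, F=7)
step 3: fire γ:  (A=10, B=4, C=2, D=0, E=3, F=7) → (A=9, B=4, C=2, D=0, E=3, F=10)
step 4: fire γ:  (A=9, B=4, C=2, D=0, E=3, F=10) → (A=8, B=4, C=2, D=0, E=3, F=13)
step 5: fire γ:  (A=8, B=4, C=2, D=0, E=3, F=13) → (A=7, B=4, C=2, D=0, E=3, F=16)
step 6: fire β:  (A=7, B=4, C=2, D=0, E=3, F=16) → (A=10, B=3, C=2, D=0, E=2, F=19)
step 7: fire γ:  (A=10, B=3, C=2, D=0, E=2, F=19) → (A=9, B=3, C=2, D=0, E=2, F=22)
step 8: fire γ:  (A=9, B=3, C=2, D=0, E=2, F=22) → (A=8, B=3, C=2, D=0, E=2, F=25)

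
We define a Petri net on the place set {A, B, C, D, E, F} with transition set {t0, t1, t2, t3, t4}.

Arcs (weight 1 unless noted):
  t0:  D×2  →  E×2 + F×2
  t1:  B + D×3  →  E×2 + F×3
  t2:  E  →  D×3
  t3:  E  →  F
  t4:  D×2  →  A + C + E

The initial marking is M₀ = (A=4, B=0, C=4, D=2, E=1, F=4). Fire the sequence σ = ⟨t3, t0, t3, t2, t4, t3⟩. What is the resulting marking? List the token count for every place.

(A=5, B=0, C=5, D=1, E=0, F=9)

step 1: fire t3:  (A=4, B=0, C=4, D=2, E=1, F=4) → (A=4, B=0, C=4, D=2, E=0, F=5)
step 2: fire t0:  (A=4, B=0, C=4, D=2, E=0, F=5) → (A=4, B=0, C=4, D=0, E=2, F=7)
step 3: fire t3:  (A=4, B=0, C=4, D=0, E=2, F=7) → (A=4, B=0, C=4, D=0, E=1, F=8)
step 4: fire t2:  (A=4, B=0, C=4, D=0, E=1, F=8) → (A=4, B=0, C=4, D=3, E=0, F=8)
step 5: fire t4:  (A=4, B=0, C=4, D=3, E=0, F=8) → (A=5, B=0, C=5, D=1, E=1, F=8)
step 6: fire t3:  (A=5, B=0, C=5, D=1, E=1, F=8) → (A=5, B=0, C=5, D=1, E=0, F=9)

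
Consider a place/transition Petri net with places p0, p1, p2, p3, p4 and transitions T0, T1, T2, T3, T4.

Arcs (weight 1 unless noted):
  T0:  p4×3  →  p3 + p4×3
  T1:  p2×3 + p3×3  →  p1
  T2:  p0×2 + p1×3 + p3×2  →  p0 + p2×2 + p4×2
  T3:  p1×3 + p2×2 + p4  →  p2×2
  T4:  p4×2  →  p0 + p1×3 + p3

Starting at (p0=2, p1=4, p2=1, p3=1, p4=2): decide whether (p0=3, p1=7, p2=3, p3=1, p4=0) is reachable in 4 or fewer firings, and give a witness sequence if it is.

step 1: fire T4:  (p0=2, p1=4, p2=1, p3=1, p4=2) → (p0=3, p1=7, p2=1, p3=2, p4=0)
step 2: fire T2:  (p0=3, p1=7, p2=1, p3=2, p4=0) → (p0=2, p1=4, p2=3, p3=0, p4=2)
step 3: fire T4:  (p0=2, p1=4, p2=3, p3=0, p4=2) → (p0=3, p1=7, p2=3, p3=1, p4=0)

YES — reachable via ⟨T4, T2, T4⟩ (3 firings)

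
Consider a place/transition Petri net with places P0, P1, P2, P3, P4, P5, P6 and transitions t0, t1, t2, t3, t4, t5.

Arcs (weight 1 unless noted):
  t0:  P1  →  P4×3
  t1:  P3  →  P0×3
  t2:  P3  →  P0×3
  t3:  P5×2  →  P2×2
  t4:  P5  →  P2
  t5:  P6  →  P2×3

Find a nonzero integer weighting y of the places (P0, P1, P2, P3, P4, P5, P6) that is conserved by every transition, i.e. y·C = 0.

Incidence matrix C (rows=places, cols=transitions):
       t0   t1   t2   t3   t4   t5
   P0   0    3    3    0    0    0
   P1  -1    0    0    0    0    0
   P2   0    0    0    2    1    3
   P3   0   -1   -1    0    0    0
   P4   3    0    0    0    0    0
   P5   0    0    0   -2   -1    0
   P6   0    0    0    0    0   -1

Candidate y = [1, 0, 0, 3, 0, 0, 0]; check y·C column-wise:
  col t0: 1·0 + 0·-1 + 3·0 + 0·3 = 0
  col t1: 1·3 + 3·-1 = 0
  col t2: 1·3 + 3·-1 = 0
  col t3: 1·0 + 0·2 + 3·0 + 0·-2 = 0
  col t4: 1·0 + 0·1 + 3·0 + 0·-1 = 0
  col t5: 1·0 + 0·3 + 3·0 + 0·-1 = 0

y = (P0:1, P1:0, P2:0, P3:3, P4:0, P5:0, P6:0)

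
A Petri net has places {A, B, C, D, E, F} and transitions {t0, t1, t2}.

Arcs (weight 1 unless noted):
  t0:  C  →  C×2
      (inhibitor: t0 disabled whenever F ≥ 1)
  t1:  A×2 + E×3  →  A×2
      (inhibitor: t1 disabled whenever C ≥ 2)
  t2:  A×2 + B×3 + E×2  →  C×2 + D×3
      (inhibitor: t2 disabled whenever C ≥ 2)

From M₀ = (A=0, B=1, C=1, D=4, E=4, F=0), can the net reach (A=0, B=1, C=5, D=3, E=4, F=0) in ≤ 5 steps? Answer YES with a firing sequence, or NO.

depth 0: 1 marking
depth 1: 2 markings reached so far
depth 2: 3 markings reached so far
depth 3: 4 markings reached so far
depth 4: 5 markings reached so far
depth 5: 6 markings reached so far
target is not among the 6 markings reachable within 5 steps

NO — not reachable within 5 firings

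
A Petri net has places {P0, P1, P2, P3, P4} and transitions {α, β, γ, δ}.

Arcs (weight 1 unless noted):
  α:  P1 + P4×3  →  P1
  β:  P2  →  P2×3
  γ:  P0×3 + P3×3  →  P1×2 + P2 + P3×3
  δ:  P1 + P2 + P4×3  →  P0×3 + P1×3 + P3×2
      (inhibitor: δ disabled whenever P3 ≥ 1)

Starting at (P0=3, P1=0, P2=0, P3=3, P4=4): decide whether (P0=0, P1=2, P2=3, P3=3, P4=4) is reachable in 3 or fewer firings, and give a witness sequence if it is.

step 1: fire γ:  (P0=3, P1=0, P2=0, P3=3, P4=4) → (P0=0, P1=2, P2=1, P3=3, P4=4)
step 2: fire β:  (P0=0, P1=2, P2=1, P3=3, P4=4) → (P0=0, P1=2, P2=3, P3=3, P4=4)

YES — reachable via ⟨γ, β⟩ (2 firings)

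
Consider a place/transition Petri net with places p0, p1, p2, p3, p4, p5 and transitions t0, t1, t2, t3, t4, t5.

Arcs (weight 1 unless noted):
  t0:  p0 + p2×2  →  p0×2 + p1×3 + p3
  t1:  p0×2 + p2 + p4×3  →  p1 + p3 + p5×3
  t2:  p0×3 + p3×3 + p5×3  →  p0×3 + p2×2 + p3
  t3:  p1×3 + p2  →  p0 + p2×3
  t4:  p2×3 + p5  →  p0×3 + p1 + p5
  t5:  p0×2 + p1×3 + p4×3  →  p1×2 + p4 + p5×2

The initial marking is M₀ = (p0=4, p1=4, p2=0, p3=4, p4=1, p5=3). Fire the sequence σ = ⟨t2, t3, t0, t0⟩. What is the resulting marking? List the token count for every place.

step 1: fire t2:  (p0=4, p1=4, p2=0, p3=4, p4=1, p5=3) → (p0=4, p1=4, p2=2, p3=2, p4=1, p5=0)
step 2: fire t3:  (p0=4, p1=4, p2=2, p3=2, p4=1, p5=0) → (p0=5, p1=1, p2=4, p3=2, p4=1, p5=0)
step 3: fire t0:  (p0=5, p1=1, p2=4, p3=2, p4=1, p5=0) → (p0=6, p1=4, p2=2, p3=3, p4=1, p5=0)
step 4: fire t0:  (p0=6, p1=4, p2=2, p3=3, p4=1, p5=0) → (p0=7, p1=7, p2=0, p3=4, p4=1, p5=0)

(p0=7, p1=7, p2=0, p3=4, p4=1, p5=0)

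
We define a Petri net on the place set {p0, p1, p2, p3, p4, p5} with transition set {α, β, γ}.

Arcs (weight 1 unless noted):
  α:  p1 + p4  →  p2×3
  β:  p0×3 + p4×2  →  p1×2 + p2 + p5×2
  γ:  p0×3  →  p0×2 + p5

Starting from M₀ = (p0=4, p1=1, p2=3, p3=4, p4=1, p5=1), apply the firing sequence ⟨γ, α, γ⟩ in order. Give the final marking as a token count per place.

step 1: fire γ:  (p0=4, p1=1, p2=3, p3=4, p4=1, p5=1) → (p0=3, p1=1, p2=3, p3=4, p4=1, p5=2)
step 2: fire α:  (p0=3, p1=1, p2=3, p3=4, p4=1, p5=2) → (p0=3, p1=0, p2=6, p3=4, p4=0, p5=2)
step 3: fire γ:  (p0=3, p1=0, p2=6, p3=4, p4=0, p5=2) → (p0=2, p1=0, p2=6, p3=4, p4=0, p5=3)

(p0=2, p1=0, p2=6, p3=4, p4=0, p5=3)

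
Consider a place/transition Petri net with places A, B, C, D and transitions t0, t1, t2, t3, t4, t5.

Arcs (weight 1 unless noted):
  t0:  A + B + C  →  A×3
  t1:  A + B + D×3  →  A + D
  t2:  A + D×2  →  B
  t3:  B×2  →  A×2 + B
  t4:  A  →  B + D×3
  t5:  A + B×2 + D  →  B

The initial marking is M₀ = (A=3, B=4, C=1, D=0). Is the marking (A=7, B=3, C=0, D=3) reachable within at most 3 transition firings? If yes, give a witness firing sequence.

NO — not reachable within 3 firings

depth 0: 1 marking
depth 1: 4 markings reached so far
depth 2: 12 markings reached so far
depth 3: 31 markings reached so far
target is not among the 31 markings reachable within 3 steps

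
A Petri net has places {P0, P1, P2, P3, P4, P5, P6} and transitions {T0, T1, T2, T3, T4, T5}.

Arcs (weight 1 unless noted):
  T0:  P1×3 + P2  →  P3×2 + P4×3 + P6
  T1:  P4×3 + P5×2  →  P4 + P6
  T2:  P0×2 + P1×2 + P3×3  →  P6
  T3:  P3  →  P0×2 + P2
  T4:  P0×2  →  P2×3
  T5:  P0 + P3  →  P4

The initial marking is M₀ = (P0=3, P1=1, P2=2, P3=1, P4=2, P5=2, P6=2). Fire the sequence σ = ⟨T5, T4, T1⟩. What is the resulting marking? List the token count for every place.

step 1: fire T5:  (P0=3, P1=1, P2=2, P3=1, P4=2, P5=2, P6=2) → (P0=2, P1=1, P2=2, P3=0, P4=3, P5=2, P6=2)
step 2: fire T4:  (P0=2, P1=1, P2=2, P3=0, P4=3, P5=2, P6=2) → (P0=0, P1=1, P2=5, P3=0, P4=3, P5=2, P6=2)
step 3: fire T1:  (P0=0, P1=1, P2=5, P3=0, P4=3, P5=2, P6=2) → (P0=0, P1=1, P2=5, P3=0, P4=1, P5=0, P6=3)

(P0=0, P1=1, P2=5, P3=0, P4=1, P5=0, P6=3)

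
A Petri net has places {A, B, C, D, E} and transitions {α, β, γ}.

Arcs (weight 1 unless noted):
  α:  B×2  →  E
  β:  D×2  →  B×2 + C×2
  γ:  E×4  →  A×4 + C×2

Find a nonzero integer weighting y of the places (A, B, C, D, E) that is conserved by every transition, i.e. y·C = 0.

y = (A:1, B:0, C:-2, D:-2, E:0)

Incidence matrix C (rows=places, cols=transitions):
        α    β    γ
    A   0    0    4
    B  -2    2    0
    C   0    2    2
    D   0   -2    0
    E   1    0   -4

Candidate y = [1, 0, -2, -2, 0]; check y·C column-wise:
  col α: 1·0 + 0·-2 + -2·0 + -2·0 + 0·1 = 0
  col β: 1·0 + 0·2 + -2·2 + -2·-2 = 0
  col γ: 1·4 + -2·2 + -2·0 + 0·-4 = 0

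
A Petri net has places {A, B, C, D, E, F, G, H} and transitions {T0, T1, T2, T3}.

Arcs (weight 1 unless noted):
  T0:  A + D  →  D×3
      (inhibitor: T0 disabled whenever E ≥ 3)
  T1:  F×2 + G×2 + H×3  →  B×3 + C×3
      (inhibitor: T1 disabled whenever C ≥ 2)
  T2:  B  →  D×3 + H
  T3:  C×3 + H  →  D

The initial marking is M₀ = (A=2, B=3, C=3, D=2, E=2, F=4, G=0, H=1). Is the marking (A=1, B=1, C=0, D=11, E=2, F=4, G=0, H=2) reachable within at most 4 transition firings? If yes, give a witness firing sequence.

YES — reachable via ⟨T0, T2, T2, T3⟩ (4 firings)

step 1: fire T0:  (A=2, B=3, C=3, D=2, E=2, F=4, G=0, H=1) → (A=1, B=3, C=3, D=4, E=2, F=4, G=0, H=1)
step 2: fire T2:  (A=1, B=3, C=3, D=4, E=2, F=4, G=0, H=1) → (A=1, B=2, C=3, D=7, E=2, F=4, G=0, H=2)
step 3: fire T2:  (A=1, B=2, C=3, D=7, E=2, F=4, G=0, H=2) → (A=1, B=1, C=3, D=10, E=2, F=4, G=0, H=3)
step 4: fire T3:  (A=1, B=1, C=3, D=10, E=2, F=4, G=0, H=3) → (A=1, B=1, C=0, D=11, E=2, F=4, G=0, H=2)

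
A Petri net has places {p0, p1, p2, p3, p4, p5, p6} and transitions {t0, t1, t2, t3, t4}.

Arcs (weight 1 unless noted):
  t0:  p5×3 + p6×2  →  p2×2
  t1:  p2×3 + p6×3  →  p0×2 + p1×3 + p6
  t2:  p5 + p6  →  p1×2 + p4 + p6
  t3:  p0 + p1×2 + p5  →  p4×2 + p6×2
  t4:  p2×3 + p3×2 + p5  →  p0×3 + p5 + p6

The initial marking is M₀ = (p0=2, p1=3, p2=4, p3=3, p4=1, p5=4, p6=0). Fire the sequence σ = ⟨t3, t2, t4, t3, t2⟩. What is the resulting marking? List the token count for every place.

(p0=3, p1=3, p2=1, p3=1, p4=7, p5=0, p6=5)

step 1: fire t3:  (p0=2, p1=3, p2=4, p3=3, p4=1, p5=4, p6=0) → (p0=1, p1=1, p2=4, p3=3, p4=3, p5=3, p6=2)
step 2: fire t2:  (p0=1, p1=1, p2=4, p3=3, p4=3, p5=3, p6=2) → (p0=1, p1=3, p2=4, p3=3, p4=4, p5=2, p6=2)
step 3: fire t4:  (p0=1, p1=3, p2=4, p3=3, p4=4, p5=2, p6=2) → (p0=4, p1=3, p2=1, p3=1, p4=4, p5=2, p6=3)
step 4: fire t3:  (p0=4, p1=3, p2=1, p3=1, p4=4, p5=2, p6=3) → (p0=3, p1=1, p2=1, p3=1, p4=6, p5=1, p6=5)
step 5: fire t2:  (p0=3, p1=1, p2=1, p3=1, p4=6, p5=1, p6=5) → (p0=3, p1=3, p2=1, p3=1, p4=7, p5=0, p6=5)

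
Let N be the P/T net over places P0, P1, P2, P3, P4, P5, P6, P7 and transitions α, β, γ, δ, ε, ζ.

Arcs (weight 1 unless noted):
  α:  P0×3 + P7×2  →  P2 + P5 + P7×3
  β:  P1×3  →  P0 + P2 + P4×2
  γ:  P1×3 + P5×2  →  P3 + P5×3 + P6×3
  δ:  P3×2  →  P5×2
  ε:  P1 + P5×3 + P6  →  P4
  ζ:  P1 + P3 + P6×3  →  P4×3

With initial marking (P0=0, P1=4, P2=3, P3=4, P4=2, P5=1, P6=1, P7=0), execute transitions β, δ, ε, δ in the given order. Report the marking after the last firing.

(P0=1, P1=0, P2=4, P3=0, P4=5, P5=2, P6=0, P7=0)

step 1: fire β:  (P0=0, P1=4, P2=3, P3=4, P4=2, P5=1, P6=1, P7=0) → (P0=1, P1=1, P2=4, P3=4, P4=4, P5=1, P6=1, P7=0)
step 2: fire δ:  (P0=1, P1=1, P2=4, P3=4, P4=4, P5=1, P6=1, P7=0) → (P0=1, P1=1, P2=4, P3=2, P4=4, P5=3, P6=1, P7=0)
step 3: fire ε:  (P0=1, P1=1, P2=4, P3=2, P4=4, P5=3, P6=1, P7=0) → (P0=1, P1=0, P2=4, P3=2, P4=5, P5=0, P6=0, P7=0)
step 4: fire δ:  (P0=1, P1=0, P2=4, P3=2, P4=5, P5=0, P6=0, P7=0) → (P0=1, P1=0, P2=4, P3=0, P4=5, P5=2, P6=0, P7=0)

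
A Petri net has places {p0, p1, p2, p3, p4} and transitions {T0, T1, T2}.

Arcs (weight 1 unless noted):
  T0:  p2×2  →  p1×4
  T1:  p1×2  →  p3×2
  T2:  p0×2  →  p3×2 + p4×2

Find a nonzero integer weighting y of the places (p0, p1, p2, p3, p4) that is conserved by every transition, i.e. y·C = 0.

Incidence matrix C (rows=places, cols=transitions):
       T0   T1   T2
   p0   0    0   -2
   p1   4   -2    0
   p2  -2    0    0
   p3   0    2    2
   p4   0    0    2

Candidate y = [1, 1, 2, 1, 0]; check y·C column-wise:
  col T0: 1·0 + 1·4 + 2·-2 + 1·0 = 0
  col T1: 1·0 + 1·-2 + 2·0 + 1·2 = 0
  col T2: 1·-2 + 1·0 + 2·0 + 1·2 + 0·2 = 0

y = (p0:1, p1:1, p2:2, p3:1, p4:0)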